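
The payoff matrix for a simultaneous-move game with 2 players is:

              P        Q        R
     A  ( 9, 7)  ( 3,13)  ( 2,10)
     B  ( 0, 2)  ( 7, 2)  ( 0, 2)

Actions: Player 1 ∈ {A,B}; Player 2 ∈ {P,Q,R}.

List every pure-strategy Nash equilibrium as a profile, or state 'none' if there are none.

PSNE = {(B,Q)}

(A,P): not NE [P2→Q gives 13>7]
(A,Q): not NE [P1→B gives 7>3]
(A,R): not NE [P2→Q gives 13>10]
(B,P): not NE [P1→A gives 9>0]
(B,Q): NE
(B,R): not NE [P1→A gives 2>0]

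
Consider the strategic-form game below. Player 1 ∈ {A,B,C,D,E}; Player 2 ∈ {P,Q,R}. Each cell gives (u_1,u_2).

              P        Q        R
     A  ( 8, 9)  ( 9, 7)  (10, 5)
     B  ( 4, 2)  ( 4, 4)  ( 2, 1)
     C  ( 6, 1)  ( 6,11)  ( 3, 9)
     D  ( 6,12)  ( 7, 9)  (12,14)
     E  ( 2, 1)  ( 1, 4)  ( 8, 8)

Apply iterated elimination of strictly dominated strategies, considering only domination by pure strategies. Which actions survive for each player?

IESDS → P1:{A,D} P2:{P,R}

P1 drop B (A beats it: P:8>4 Q:9>4 R:10>2)
P1 drop C (A beats it: P:8>6 Q:9>6 R:10>3)
P1 drop E (A beats it: P:8>2 Q:9>1 R:10>8)
P2 drop Q (P beats it: A:9>7 D:12>9)
P1→{A,D} P2→{P,R}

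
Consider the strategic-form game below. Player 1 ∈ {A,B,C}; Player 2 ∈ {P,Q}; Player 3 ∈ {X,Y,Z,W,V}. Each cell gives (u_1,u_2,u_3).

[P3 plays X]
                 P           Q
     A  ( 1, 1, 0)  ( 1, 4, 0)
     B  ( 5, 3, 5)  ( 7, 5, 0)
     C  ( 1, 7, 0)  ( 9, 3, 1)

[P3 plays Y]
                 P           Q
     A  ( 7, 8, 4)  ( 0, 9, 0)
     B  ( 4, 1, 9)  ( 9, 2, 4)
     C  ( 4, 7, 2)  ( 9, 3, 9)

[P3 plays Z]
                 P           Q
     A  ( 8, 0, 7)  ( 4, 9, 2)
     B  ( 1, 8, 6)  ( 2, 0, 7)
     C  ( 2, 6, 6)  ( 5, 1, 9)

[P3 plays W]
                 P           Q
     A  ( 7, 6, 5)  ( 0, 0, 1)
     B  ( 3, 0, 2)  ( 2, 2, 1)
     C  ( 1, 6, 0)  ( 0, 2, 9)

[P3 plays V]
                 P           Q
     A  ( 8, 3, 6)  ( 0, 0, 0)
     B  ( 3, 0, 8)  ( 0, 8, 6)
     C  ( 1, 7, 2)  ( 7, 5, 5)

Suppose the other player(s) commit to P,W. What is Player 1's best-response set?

argmax u_1 = {A}

u_1(A vs P,W) = 7
u_1(B vs P,W) = 3
u_1(C vs P,W) = 1
max payoff 7 at {A}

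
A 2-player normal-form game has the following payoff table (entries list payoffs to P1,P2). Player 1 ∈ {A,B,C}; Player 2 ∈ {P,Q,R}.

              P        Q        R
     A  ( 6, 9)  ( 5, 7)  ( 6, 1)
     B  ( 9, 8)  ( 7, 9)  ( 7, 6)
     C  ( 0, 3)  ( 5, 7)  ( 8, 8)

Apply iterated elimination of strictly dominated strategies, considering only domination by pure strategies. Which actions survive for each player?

P1 drop A (B beats it: P:9>6 Q:7>5 R:7>6)
P2 drop P (Q beats it: B:9>8 C:7>3)
P1→{B,C} P2→{Q,R}

IESDS → P1:{B,C} P2:{Q,R}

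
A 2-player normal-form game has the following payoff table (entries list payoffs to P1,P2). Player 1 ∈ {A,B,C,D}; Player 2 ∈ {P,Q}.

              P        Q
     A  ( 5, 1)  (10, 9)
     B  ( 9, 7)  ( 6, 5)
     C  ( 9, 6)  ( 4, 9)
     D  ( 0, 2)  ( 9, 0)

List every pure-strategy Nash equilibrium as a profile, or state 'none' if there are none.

NE set: (A,Q), (B,P)

(A,P): not NE [P1→C gives 9>5; P2→Q gives 9>1]
(A,Q): NE
(B,P): NE
(B,Q): not NE [P1→A gives 10>6; P2→P gives 7>5]
(C,P): not NE [P2→Q gives 9>6]
(C,Q): not NE [P1→A gives 10>4]
(D,P): not NE [P1→C gives 9>0]
(D,Q): not NE [P1→A gives 10>9; P2→P gives 2>0]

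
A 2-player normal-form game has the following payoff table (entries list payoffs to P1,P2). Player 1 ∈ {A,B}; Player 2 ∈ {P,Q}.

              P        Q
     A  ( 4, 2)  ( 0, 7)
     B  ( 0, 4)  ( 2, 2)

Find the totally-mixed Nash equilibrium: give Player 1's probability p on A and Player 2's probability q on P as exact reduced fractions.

P1 indiff ⇒ q·4+(1-q)·0 = q·0+(1-q)·2 ⇒ q(4) = (1-q)(2) ⇒ q = 1/3
P2 indiff ⇒ p·2+(1-p)·4 = p·7+(1-p)·2 ⇒ p(-5) = (1-p)(-2) ⇒ p = 2/7

P1 mixes 2/7 on A; P2 mixes 1/3 on P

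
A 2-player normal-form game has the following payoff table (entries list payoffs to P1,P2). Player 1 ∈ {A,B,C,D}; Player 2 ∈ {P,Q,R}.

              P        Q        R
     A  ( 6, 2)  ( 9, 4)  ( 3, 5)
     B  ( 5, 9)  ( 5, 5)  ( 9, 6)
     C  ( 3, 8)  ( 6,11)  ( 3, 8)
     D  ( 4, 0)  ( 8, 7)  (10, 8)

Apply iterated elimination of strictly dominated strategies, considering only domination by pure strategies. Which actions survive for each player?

P1 drop C (D beats it: P:4>3 Q:8>6 R:10>3)
P2 drop Q (R beats it: A:5>4 B:6>5 D:8>7)
P1→{A,B,D} P2→{P,R}

IESDS → P1:{A,B,D} P2:{P,R}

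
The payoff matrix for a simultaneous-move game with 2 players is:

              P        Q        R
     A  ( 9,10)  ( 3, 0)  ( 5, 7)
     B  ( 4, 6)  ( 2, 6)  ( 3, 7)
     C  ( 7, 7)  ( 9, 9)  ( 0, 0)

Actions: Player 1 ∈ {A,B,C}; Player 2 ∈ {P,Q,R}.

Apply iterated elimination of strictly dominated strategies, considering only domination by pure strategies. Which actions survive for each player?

Survivors P1:{A,C} P2:{P,Q}

P1 drop B (A beats it: P:9>4 Q:3>2 R:5>3)
P2 drop R (P beats it: A:10>7 C:7>0)
P1→{A,C} P2→{P,Q}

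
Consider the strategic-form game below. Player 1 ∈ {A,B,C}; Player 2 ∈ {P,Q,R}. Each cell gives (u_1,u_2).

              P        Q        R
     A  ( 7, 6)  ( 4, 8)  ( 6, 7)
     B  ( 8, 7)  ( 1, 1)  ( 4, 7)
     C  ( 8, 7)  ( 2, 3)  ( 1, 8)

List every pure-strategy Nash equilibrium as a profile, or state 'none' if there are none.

(A,P): not NE [P1→C gives 8>7; P2→Q gives 8>6]
(A,Q): NE
(A,R): not NE [P2→Q gives 8>7]
(B,P): NE
(B,Q): not NE [P1→A gives 4>1; P2→R gives 7>1]
(B,R): not NE [P1→A gives 6>4]
(C,P): not NE [P2→R gives 8>7]
(C,Q): not NE [P1→A gives 4>2; P2→R gives 8>3]
(C,R): not NE [P1→A gives 6>1]

Nash profiles: (A,Q), (B,P)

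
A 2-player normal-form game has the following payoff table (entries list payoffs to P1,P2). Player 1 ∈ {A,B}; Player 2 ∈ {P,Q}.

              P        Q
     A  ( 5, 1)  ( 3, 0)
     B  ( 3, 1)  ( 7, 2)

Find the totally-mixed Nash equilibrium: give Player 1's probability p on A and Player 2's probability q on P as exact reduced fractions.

P1 mixes 1/2 on A; P2 mixes 2/3 on P

P1 indiff ⇒ q·5+(1-q)·3 = q·3+(1-q)·7 ⇒ q(2) = (1-q)(4) ⇒ q = 2/3
P2 indiff ⇒ p·1+(1-p)·1 = p·0+(1-p)·2 ⇒ p(1) = (1-p)(1) ⇒ p = 1/2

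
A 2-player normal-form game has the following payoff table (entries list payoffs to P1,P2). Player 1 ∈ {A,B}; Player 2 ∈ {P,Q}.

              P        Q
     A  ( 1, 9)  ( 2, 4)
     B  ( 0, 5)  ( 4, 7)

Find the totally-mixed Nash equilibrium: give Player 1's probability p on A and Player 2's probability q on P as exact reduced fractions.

P1 indiff ⇒ q·1+(1-q)·2 = q·0+(1-q)·4 ⇒ q(1) = (1-q)(2) ⇒ q = 2/3
P2 indiff ⇒ p·9+(1-p)·5 = p·4+(1-p)·7 ⇒ p(5) = (1-p)(2) ⇒ p = 2/7

p=2/7, q=2/3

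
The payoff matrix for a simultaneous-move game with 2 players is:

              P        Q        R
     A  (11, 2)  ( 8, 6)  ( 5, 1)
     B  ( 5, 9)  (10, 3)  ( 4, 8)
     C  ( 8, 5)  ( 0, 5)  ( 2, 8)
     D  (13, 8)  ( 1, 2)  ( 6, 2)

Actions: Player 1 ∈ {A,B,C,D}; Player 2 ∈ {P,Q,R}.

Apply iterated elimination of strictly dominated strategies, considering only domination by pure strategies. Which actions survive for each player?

P1 drop C (A beats it: P:11>8 Q:8>0 R:5>2)
P2 drop R (P beats it: A:2>1 B:9>8 D:8>2)
P1→{A,B,D} P2→{P,Q}

Remaining: P1:{A,B,D} P2:{P,Q}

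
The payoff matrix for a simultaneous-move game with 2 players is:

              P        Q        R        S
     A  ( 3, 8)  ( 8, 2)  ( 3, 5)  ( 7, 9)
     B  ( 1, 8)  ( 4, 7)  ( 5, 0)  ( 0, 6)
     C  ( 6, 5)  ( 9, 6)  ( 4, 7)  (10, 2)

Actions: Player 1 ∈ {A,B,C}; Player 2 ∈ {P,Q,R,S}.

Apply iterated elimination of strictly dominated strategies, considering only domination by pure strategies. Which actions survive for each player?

IESDS → P1:{B,C} P2:{P,Q,R}

P1 drop A (C beats it: P:6>3 Q:9>8 R:4>3 S:10>7)
P2 drop S (P beats it: B:8>6 C:5>2)
P1→{B,C} P2→{P,Q,R}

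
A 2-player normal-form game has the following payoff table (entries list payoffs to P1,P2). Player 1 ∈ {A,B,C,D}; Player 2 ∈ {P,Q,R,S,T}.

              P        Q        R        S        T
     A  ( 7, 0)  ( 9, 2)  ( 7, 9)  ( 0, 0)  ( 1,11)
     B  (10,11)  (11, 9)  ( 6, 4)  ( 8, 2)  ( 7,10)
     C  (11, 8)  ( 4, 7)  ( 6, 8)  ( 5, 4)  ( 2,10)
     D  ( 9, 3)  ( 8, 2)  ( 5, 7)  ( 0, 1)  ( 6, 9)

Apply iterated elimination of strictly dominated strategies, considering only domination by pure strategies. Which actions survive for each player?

IESDS → P1:{B,C} P2:{P,T}

P1 drop D (B beats it: P:10>9 Q:11>8 R:6>5 S:8>0 T:7>6)
P2 drop Q (T beats it: A:11>2 B:10>9 C:10>7)
P2 drop R (T beats it: A:11>9 B:10>4 C:10>8)
P1 drop A (B beats it: P:10>7 S:8>0 T:7>1)
P2 drop S (P beats it: B:11>2 C:8>4)
P1→{B,C} P2→{P,T}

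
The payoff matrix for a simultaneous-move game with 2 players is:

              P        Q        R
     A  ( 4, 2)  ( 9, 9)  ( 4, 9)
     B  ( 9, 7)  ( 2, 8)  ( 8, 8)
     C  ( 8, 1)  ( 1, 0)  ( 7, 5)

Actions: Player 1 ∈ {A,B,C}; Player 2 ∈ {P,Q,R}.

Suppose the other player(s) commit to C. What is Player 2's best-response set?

P2 best: {R}

u_2(P vs C) = 1
u_2(Q vs C) = 0
u_2(R vs C) = 5
max payoff 5 at {R}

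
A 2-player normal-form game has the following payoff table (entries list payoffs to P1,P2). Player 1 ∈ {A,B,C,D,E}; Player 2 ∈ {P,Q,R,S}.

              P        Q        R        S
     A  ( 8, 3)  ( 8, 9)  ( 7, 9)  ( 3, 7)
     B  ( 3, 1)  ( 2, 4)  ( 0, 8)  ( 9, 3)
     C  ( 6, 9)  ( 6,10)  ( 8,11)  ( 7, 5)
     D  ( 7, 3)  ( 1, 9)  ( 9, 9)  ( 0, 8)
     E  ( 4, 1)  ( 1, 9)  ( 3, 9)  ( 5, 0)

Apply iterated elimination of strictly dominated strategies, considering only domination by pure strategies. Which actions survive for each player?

P1 drop E (C beats it: P:6>4 Q:6>1 R:8>3 S:7>5)
P2 drop P (Q beats it: A:9>3 B:4>1 C:10>9 D:9>3)
P2 drop S (Q beats it: A:9>7 B:4>3 C:10>5 D:9>8)
P1 drop B (A beats it: Q:8>2 R:7>0)
P1→{A,C,D} P2→{Q,R}

IESDS → P1:{A,C,D} P2:{Q,R}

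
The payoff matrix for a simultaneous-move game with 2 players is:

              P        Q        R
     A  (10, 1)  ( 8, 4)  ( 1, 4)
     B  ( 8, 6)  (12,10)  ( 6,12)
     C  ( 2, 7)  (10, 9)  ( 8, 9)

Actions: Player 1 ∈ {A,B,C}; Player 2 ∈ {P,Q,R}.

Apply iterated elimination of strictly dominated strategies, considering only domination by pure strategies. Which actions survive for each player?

P2 drop P (Q beats it: A:4>1 B:10>6 C:9>7)
P1 drop A (B beats it: Q:12>8 R:6>1)
P1→{B,C} P2→{Q,R}

Remaining: P1:{B,C} P2:{Q,R}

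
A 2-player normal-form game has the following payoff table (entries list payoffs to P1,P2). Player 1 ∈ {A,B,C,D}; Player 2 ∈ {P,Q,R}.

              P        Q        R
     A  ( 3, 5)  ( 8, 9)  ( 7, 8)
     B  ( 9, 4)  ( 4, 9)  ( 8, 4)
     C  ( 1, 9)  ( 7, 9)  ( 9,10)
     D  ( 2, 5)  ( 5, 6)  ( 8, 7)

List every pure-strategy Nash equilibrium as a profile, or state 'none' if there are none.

(A,P): not NE [P1→B gives 9>3; P2→Q gives 9>5]
(A,Q): NE
(A,R): not NE [P1→C gives 9>7; P2→Q gives 9>8]
(B,P): not NE [P2→Q gives 9>4]
(B,Q): not NE [P1→A gives 8>4]
(B,R): not NE [P1→C gives 9>8; P2→Q gives 9>4]
(C,P): not NE [P1→B gives 9>1; P2→R gives 10>9]
(C,Q): not NE [P1→A gives 8>7; P2→R gives 10>9]
(C,R): NE
(D,P): not NE [P1→B gives 9>2; P2→R gives 7>5]
(D,Q): not NE [P1→A gives 8>5; P2→R gives 7>6]
(D,R): not NE [P1→C gives 9>8]

PSNE = {(A,Q), (C,R)}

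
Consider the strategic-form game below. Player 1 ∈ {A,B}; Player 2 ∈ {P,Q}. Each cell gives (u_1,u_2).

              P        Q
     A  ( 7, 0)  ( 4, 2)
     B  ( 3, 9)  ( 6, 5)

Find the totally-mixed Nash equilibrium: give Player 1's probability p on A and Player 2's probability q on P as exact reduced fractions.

P1 indiff ⇒ q·7+(1-q)·4 = q·3+(1-q)·6 ⇒ q(4) = (1-q)(2) ⇒ q = 1/3
P2 indiff ⇒ p·0+(1-p)·9 = p·2+(1-p)·5 ⇒ p(-2) = (1-p)(-4) ⇒ p = 2/3

(p,q) = (2/3, 1/3)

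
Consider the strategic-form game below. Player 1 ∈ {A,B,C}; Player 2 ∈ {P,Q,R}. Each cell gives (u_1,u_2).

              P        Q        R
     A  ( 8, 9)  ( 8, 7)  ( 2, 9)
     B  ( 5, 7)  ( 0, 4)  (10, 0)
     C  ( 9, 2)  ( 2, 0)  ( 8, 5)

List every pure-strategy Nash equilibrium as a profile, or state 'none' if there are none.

Equilibria: none

(A,P): not NE [P1→C gives 9>8]
(A,Q): not NE [P2→R gives 9>7]
(A,R): not NE [P1→B gives 10>2]
(B,P): not NE [P1→C gives 9>5]
(B,Q): not NE [P1→A gives 8>0; P2→P gives 7>4]
(B,R): not NE [P2→P gives 7>0]
(C,P): not NE [P2→R gives 5>2]
(C,Q): not NE [P1→A gives 8>2; P2→R gives 5>0]
(C,R): not NE [P1→B gives 10>8]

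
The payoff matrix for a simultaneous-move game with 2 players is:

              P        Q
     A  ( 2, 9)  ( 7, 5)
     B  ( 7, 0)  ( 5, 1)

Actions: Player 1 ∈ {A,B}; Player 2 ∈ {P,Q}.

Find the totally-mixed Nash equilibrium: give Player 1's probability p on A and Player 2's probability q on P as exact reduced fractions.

P1 mixes 1/5 on A; P2 mixes 2/7 on P

P1 indiff ⇒ q·2+(1-q)·7 = q·7+(1-q)·5 ⇒ q(-5) = (1-q)(-2) ⇒ q = 2/7
P2 indiff ⇒ p·9+(1-p)·0 = p·5+(1-p)·1 ⇒ p(4) = (1-p)(1) ⇒ p = 1/5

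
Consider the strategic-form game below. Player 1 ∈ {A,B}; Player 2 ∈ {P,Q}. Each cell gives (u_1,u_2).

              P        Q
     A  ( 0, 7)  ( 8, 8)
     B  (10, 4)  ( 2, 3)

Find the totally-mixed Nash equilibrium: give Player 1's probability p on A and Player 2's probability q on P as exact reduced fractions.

P1 indiff ⇒ q·0+(1-q)·8 = q·10+(1-q)·2 ⇒ q(-10) = (1-q)(-6) ⇒ q = 3/8
P2 indiff ⇒ p·7+(1-p)·4 = p·8+(1-p)·3 ⇒ p(-1) = (1-p)(-1) ⇒ p = 1/2

p=1/2, q=3/8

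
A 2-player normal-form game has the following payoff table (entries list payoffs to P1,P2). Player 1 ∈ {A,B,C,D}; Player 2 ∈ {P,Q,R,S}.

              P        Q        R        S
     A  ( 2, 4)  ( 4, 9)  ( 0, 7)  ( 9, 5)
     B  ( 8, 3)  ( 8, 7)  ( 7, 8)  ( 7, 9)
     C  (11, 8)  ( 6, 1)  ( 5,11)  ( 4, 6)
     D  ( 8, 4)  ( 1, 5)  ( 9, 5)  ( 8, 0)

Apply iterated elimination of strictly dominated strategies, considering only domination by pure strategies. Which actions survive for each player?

P2 drop P (R beats it: A:7>4 B:8>3 C:11>8 D:5>4)
P1 drop C (B beats it: Q:8>6 R:7>5 S:7>4)
P1→{A,B,D} P2→{Q,R,S}

IESDS → P1:{A,B,D} P2:{Q,R,S}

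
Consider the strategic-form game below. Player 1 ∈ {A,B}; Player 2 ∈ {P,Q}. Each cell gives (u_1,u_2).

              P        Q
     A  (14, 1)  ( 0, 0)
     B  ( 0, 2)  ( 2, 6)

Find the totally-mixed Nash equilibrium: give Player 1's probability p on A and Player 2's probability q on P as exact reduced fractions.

p=4/5, q=1/8

P1 indiff ⇒ q·14+(1-q)·0 = q·0+(1-q)·2 ⇒ q(14) = (1-q)(2) ⇒ q = 1/8
P2 indiff ⇒ p·1+(1-p)·2 = p·0+(1-p)·6 ⇒ p(1) = (1-p)(4) ⇒ p = 4/5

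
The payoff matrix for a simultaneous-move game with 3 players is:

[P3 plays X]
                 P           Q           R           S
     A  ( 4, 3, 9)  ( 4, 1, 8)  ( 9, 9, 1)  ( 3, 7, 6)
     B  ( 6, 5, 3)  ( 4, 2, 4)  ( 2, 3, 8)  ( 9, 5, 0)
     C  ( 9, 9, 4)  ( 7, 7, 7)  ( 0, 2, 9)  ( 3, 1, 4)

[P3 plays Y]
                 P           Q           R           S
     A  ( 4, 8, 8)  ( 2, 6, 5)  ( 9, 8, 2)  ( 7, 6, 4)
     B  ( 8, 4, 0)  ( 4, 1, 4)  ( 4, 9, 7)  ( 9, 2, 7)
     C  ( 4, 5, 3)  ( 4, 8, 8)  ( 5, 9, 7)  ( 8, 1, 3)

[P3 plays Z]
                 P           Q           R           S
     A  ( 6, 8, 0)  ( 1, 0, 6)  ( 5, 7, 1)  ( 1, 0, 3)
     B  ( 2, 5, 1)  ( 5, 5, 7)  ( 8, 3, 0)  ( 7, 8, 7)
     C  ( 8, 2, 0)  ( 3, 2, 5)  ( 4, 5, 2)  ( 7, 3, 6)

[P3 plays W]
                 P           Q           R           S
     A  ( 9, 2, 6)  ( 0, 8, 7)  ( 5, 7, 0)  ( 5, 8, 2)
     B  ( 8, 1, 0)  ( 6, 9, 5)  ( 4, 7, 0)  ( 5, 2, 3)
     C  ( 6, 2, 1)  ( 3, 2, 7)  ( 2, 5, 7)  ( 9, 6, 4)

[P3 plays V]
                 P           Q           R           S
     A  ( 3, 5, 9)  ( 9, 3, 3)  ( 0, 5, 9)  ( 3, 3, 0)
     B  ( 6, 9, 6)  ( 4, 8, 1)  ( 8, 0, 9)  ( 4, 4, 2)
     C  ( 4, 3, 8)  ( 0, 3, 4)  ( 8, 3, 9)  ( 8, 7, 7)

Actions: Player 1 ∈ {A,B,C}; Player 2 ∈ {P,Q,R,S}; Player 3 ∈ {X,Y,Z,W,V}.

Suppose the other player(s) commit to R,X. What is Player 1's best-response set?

u_1(A vs R,X) = 9
u_1(B vs R,X) = 2
u_1(C vs R,X) = 0
max payoff 9 at {A}

argmax u_1 = {A}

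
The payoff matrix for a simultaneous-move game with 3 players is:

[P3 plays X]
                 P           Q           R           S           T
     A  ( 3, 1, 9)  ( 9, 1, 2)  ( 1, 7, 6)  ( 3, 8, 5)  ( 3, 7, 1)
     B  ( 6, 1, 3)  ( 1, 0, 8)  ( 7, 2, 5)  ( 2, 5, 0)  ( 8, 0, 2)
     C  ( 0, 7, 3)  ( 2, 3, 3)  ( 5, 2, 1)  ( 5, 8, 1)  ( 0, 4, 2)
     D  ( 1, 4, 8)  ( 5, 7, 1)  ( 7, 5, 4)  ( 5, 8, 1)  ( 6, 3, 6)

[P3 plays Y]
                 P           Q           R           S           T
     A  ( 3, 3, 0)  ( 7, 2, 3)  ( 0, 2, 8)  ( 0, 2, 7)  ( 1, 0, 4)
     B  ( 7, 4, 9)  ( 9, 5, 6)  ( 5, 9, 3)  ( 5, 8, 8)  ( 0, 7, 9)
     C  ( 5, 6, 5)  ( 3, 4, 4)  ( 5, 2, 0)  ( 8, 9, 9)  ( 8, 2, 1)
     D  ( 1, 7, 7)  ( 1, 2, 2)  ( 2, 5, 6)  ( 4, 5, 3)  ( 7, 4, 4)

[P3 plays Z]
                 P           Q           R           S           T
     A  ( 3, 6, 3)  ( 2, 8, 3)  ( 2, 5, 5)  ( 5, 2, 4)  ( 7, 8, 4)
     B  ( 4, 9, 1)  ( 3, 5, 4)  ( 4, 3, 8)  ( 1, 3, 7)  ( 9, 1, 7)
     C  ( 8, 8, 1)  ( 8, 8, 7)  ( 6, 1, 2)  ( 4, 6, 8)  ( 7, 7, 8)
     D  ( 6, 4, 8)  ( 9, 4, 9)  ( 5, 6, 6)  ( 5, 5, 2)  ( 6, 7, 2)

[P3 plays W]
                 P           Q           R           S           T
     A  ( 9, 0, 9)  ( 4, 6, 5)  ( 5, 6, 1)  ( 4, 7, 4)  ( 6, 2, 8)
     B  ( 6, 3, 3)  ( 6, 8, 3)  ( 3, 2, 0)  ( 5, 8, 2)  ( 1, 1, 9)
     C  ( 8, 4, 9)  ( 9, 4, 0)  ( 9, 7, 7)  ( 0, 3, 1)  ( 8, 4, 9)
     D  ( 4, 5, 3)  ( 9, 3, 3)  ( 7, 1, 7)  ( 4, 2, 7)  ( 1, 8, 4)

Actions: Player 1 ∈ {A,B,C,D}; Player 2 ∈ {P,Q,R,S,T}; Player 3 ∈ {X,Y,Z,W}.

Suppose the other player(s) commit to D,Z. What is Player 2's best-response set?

u_2(P vs D,Z) = 4
u_2(Q vs D,Z) = 4
u_2(R vs D,Z) = 6
u_2(S vs D,Z) = 5
u_2(T vs D,Z) = 7
max payoff 7 at {T}

BR_2 = {T}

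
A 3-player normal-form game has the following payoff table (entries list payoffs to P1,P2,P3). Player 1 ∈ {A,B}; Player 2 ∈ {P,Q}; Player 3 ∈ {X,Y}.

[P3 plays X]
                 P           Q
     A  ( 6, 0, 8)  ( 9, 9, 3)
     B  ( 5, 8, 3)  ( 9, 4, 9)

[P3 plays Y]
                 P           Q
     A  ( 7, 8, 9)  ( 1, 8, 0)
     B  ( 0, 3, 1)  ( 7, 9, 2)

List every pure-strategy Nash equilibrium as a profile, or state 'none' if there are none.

(A,P,X): not NE [P2→Q gives 9>0; P3→Y gives 9>8]
(A,P,Y): NE
(A,Q,X): NE
(A,Q,Y): not NE [P1→B gives 7>1; P3→X gives 3>0]
(B,P,X): not NE [P1→A gives 6>5]
(B,P,Y): not NE [P1→A gives 7>0; P2→Q gives 9>3; P3→X gives 3>1]
(B,Q,X): not NE [P2→P gives 8>4]
(B,Q,Y): not NE [P3→X gives 9>2]

PSNE = {(A,P,Y), (A,Q,X)}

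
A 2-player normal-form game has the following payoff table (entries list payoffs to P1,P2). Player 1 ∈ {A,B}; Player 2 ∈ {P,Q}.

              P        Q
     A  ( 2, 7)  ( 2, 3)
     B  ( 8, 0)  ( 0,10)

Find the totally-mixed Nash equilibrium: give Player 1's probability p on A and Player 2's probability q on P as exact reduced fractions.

P1 indiff ⇒ q·2+(1-q)·2 = q·8+(1-q)·0 ⇒ q(-6) = (1-q)(-2) ⇒ q = 1/4
P2 indiff ⇒ p·7+(1-p)·0 = p·3+(1-p)·10 ⇒ p(4) = (1-p)(10) ⇒ p = 5/7

p=5/7, q=1/4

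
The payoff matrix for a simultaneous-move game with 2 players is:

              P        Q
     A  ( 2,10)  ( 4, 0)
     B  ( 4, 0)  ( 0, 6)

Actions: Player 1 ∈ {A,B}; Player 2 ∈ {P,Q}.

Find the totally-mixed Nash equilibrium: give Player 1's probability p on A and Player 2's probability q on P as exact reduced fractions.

P1 indiff ⇒ q·2+(1-q)·4 = q·4+(1-q)·0 ⇒ q(-2) = (1-q)(-4) ⇒ q = 2/3
P2 indiff ⇒ p·10+(1-p)·0 = p·0+(1-p)·6 ⇒ p(10) = (1-p)(6) ⇒ p = 3/8

(p,q) = (3/8, 2/3)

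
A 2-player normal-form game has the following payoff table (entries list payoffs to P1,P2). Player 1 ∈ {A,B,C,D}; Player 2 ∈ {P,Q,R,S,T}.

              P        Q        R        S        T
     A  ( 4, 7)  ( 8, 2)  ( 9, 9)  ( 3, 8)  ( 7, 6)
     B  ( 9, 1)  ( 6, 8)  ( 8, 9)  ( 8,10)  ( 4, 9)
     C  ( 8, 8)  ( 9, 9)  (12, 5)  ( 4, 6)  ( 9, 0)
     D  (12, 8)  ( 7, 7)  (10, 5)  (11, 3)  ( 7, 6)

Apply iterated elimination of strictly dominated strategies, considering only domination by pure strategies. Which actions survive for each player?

P1 drop A (C beats it: P:8>4 Q:9>8 R:12>9 S:4>3 T:9>7)
P1 drop B (D beats it: P:12>9 Q:7>6 R:10>8 S:11>8 T:7>4)
P2 drop R (P beats it: C:8>5 D:8>5)
P2 drop S (P beats it: C:8>6 D:8>3)
P2 drop T (P beats it: C:8>0 D:8>6)
P1→{C,D} P2→{P,Q}

IESDS → P1:{C,D} P2:{P,Q}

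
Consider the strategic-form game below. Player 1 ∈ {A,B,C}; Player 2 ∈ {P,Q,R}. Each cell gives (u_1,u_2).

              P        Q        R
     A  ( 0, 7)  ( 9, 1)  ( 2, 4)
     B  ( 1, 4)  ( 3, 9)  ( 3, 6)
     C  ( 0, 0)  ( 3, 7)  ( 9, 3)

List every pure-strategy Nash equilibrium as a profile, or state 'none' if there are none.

(A,P): not NE [P1→B gives 1>0]
(A,Q): not NE [P2→P gives 7>1]
(A,R): not NE [P1→C gives 9>2; P2→P gives 7>4]
(B,P): not NE [P2→Q gives 9>4]
(B,Q): not NE [P1→A gives 9>3]
(B,R): not NE [P1→C gives 9>3; P2→Q gives 9>6]
(C,P): not NE [P1→B gives 1>0; P2→Q gives 7>0]
(C,Q): not NE [P1→A gives 9>3]
(C,R): not NE [P2→Q gives 7>3]

Equilibria: none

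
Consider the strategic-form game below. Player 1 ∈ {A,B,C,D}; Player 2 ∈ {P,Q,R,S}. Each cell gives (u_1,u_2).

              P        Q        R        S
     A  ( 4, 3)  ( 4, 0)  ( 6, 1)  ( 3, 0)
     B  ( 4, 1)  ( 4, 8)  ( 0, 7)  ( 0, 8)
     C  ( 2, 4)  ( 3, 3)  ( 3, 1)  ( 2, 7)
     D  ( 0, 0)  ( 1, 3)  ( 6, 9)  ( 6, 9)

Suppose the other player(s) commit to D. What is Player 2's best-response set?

u_2(P vs D) = 0
u_2(Q vs D) = 3
u_2(R vs D) = 9
u_2(S vs D) = 9
max payoff 9 at {R,S}

argmax u_2 = {R,S}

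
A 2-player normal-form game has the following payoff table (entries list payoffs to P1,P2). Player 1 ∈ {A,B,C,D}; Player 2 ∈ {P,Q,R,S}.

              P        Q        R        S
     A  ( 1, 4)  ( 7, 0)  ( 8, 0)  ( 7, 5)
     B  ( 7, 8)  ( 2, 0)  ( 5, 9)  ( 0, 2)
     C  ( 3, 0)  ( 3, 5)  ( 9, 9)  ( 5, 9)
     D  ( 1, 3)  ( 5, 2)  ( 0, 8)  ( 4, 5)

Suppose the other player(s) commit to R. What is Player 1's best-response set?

argmax u_1 = {C}

u_1(A vs R) = 8
u_1(B vs R) = 5
u_1(C vs R) = 9
u_1(D vs R) = 0
max payoff 9 at {C}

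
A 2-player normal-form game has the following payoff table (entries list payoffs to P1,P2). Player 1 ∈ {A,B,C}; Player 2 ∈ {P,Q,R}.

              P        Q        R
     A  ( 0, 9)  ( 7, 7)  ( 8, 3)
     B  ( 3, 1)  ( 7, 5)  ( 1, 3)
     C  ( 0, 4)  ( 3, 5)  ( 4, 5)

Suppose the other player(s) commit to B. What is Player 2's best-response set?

u_2(P vs B) = 1
u_2(Q vs B) = 5
u_2(R vs B) = 3
max payoff 5 at {Q}

BR_2 = {Q}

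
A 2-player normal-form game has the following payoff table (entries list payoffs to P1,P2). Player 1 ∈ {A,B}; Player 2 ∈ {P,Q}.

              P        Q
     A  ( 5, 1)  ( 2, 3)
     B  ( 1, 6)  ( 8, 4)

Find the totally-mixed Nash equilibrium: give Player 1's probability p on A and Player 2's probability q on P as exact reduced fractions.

p=1/2, q=3/5

P1 indiff ⇒ q·5+(1-q)·2 = q·1+(1-q)·8 ⇒ q(4) = (1-q)(6) ⇒ q = 3/5
P2 indiff ⇒ p·1+(1-p)·6 = p·3+(1-p)·4 ⇒ p(-2) = (1-p)(-2) ⇒ p = 1/2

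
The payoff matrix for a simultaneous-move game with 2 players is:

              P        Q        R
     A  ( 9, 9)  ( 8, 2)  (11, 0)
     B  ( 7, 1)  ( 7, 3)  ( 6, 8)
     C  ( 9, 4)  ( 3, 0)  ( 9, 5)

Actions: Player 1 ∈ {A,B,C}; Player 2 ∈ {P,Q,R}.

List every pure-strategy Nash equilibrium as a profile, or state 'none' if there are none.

(A,P): NE
(A,Q): not NE [P2→P gives 9>2]
(A,R): not NE [P2→P gives 9>0]
(B,P): not NE [P1→C gives 9>7; P2→R gives 8>1]
(B,Q): not NE [P1→A gives 8>7; P2→R gives 8>3]
(B,R): not NE [P1→A gives 11>6]
(C,P): not NE [P2→R gives 5>4]
(C,Q): not NE [P1→A gives 8>3; P2→R gives 5>0]
(C,R): not NE [P1→A gives 11>9]

PSNE = {(A,P)}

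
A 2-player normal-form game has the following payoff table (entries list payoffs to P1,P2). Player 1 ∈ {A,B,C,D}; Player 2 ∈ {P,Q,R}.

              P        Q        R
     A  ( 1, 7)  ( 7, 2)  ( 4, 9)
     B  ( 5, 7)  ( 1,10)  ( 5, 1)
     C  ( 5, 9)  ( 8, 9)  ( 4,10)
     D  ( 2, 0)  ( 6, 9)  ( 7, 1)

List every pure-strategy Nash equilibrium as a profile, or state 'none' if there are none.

PSNE: ∅

(A,P): not NE [P1→C gives 5>1; P2→R gives 9>7]
(A,Q): not NE [P1→C gives 8>7; P2→R gives 9>2]
(A,R): not NE [P1→D gives 7>4]
(B,P): not NE [P2→Q gives 10>7]
(B,Q): not NE [P1→C gives 8>1]
(B,R): not NE [P1→D gives 7>5; P2→Q gives 10>1]
(C,P): not NE [P2→R gives 10>9]
(C,Q): not NE [P2→R gives 10>9]
(C,R): not NE [P1→D gives 7>4]
(D,P): not NE [P1→C gives 5>2; P2→Q gives 9>0]
(D,Q): not NE [P1→C gives 8>6]
(D,R): not NE [P2→Q gives 9>1]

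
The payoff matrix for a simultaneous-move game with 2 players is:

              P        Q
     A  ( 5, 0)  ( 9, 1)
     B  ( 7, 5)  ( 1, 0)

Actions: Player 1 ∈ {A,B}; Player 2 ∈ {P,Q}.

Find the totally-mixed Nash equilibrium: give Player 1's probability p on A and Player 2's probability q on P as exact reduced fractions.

p=5/6, q=4/5

P1 indiff ⇒ q·5+(1-q)·9 = q·7+(1-q)·1 ⇒ q(-2) = (1-q)(-8) ⇒ q = 4/5
P2 indiff ⇒ p·0+(1-p)·5 = p·1+(1-p)·0 ⇒ p(-1) = (1-p)(-5) ⇒ p = 5/6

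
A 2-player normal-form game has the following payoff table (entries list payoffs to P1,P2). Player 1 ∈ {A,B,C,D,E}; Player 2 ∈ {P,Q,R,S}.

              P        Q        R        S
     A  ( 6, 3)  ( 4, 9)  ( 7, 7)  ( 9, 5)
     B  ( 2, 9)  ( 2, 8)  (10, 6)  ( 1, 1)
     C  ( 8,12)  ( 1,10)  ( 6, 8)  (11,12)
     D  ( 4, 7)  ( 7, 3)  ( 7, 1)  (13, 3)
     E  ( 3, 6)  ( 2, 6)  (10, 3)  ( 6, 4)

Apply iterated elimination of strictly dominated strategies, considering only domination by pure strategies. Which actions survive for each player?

P2 drop R (Q beats it: A:9>7 B:8>6 C:10>8 D:3>1 E:6>3)
P1 drop B (A beats it: P:6>2 Q:4>2 S:9>1)
P1 drop E (A beats it: P:6>3 Q:4>2 S:9>6)
P1→{A,C,D} P2→{P,Q,S}

Survivors P1:{A,C,D} P2:{P,Q,S}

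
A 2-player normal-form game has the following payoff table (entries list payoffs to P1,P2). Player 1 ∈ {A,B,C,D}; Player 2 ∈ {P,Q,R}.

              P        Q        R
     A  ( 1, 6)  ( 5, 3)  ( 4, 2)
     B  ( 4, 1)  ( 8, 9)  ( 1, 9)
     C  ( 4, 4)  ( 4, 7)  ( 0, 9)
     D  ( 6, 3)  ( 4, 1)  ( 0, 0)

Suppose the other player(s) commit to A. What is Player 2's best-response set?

u_2(P vs A) = 6
u_2(Q vs A) = 3
u_2(R vs A) = 2
max payoff 6 at {P}

argmax u_2 = {P}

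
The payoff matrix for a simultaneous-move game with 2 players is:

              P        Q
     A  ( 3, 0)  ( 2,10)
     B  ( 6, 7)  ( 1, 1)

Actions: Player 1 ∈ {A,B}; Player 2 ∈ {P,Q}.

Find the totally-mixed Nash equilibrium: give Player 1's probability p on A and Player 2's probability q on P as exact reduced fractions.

P1 indiff ⇒ q·3+(1-q)·2 = q·6+(1-q)·1 ⇒ q(-3) = (1-q)(-1) ⇒ q = 1/4
P2 indiff ⇒ p·0+(1-p)·7 = p·10+(1-p)·1 ⇒ p(-10) = (1-p)(-6) ⇒ p = 3/8

p=3/8, q=1/4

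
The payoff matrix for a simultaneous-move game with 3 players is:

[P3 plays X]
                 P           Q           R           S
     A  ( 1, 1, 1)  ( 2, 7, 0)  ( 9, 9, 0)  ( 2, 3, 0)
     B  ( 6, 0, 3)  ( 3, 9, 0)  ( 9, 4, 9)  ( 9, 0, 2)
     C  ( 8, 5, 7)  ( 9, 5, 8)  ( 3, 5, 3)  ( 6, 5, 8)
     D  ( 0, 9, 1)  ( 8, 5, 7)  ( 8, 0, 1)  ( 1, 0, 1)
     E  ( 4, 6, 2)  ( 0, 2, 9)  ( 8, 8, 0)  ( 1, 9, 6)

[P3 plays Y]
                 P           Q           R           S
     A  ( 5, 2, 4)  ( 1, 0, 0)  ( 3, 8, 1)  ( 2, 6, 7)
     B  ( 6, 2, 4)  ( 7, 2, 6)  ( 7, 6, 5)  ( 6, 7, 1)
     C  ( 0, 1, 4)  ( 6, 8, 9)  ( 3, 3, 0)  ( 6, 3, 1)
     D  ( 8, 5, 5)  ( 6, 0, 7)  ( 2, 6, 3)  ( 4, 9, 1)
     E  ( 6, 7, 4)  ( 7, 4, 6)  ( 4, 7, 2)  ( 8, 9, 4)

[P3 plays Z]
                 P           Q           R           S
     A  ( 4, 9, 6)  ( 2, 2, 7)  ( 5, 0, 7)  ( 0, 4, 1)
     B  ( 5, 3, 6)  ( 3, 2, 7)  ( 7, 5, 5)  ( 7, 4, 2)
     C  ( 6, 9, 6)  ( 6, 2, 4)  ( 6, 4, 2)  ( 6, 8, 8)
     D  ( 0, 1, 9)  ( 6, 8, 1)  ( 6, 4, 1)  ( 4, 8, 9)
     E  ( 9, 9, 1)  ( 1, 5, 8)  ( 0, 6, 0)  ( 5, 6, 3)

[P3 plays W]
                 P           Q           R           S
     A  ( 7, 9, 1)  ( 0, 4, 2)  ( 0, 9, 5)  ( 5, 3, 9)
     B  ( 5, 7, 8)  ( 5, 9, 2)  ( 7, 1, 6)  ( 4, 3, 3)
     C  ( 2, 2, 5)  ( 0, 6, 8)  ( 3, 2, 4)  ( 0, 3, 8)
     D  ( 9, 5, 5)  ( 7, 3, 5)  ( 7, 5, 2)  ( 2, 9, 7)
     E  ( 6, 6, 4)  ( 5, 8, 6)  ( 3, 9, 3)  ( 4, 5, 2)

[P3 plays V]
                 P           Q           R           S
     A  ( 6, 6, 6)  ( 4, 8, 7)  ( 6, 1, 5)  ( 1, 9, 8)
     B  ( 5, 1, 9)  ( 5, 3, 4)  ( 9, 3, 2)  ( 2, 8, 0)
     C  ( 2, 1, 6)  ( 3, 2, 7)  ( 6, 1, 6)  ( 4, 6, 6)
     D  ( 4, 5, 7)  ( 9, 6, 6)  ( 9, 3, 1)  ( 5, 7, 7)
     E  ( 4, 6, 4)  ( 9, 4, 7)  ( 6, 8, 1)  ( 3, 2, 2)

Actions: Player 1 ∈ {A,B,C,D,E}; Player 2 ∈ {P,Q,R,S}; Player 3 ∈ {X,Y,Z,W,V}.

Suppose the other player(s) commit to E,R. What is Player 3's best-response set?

BR_3 = {W}

u_3(X vs E,R) = 0
u_3(Y vs E,R) = 2
u_3(Z vs E,R) = 0
u_3(W vs E,R) = 3
u_3(V vs E,R) = 1
max payoff 3 at {W}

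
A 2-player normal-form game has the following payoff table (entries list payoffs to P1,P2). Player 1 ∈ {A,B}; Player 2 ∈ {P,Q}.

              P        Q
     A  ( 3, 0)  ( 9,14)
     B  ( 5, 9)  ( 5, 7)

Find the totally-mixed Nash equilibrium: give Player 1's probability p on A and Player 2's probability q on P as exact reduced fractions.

P1 indiff ⇒ q·3+(1-q)·9 = q·5+(1-q)·5 ⇒ q(-2) = (1-q)(-4) ⇒ q = 2/3
P2 indiff ⇒ p·0+(1-p)·9 = p·14+(1-p)·7 ⇒ p(-14) = (1-p)(-2) ⇒ p = 1/8

(p,q) = (1/8, 2/3)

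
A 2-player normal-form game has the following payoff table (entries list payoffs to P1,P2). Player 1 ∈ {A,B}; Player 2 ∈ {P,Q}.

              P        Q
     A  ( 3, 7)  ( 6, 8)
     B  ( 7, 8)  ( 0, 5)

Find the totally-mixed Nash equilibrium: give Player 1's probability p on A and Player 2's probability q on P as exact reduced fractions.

P1 indiff ⇒ q·3+(1-q)·6 = q·7+(1-q)·0 ⇒ q(-4) = (1-q)(-6) ⇒ q = 3/5
P2 indiff ⇒ p·7+(1-p)·8 = p·8+(1-p)·5 ⇒ p(-1) = (1-p)(-3) ⇒ p = 3/4

P1 mixes 3/4 on A; P2 mixes 3/5 on P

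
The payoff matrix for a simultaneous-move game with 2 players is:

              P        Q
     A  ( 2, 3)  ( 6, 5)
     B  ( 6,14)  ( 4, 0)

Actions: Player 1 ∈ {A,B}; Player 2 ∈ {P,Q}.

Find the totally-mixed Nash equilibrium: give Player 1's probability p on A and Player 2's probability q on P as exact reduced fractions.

P1 indiff ⇒ q·2+(1-q)·6 = q·6+(1-q)·4 ⇒ q(-4) = (1-q)(-2) ⇒ q = 1/3
P2 indiff ⇒ p·3+(1-p)·14 = p·5+(1-p)·0 ⇒ p(-2) = (1-p)(-14) ⇒ p = 7/8

P1 mixes 7/8 on A; P2 mixes 1/3 on P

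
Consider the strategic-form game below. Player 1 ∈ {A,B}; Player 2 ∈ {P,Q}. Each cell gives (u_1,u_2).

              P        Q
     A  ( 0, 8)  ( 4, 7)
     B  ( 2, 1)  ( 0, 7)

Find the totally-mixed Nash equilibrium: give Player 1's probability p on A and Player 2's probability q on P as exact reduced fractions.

(p,q) = (6/7, 2/3)

P1 indiff ⇒ q·0+(1-q)·4 = q·2+(1-q)·0 ⇒ q(-2) = (1-q)(-4) ⇒ q = 2/3
P2 indiff ⇒ p·8+(1-p)·1 = p·7+(1-p)·7 ⇒ p(1) = (1-p)(6) ⇒ p = 6/7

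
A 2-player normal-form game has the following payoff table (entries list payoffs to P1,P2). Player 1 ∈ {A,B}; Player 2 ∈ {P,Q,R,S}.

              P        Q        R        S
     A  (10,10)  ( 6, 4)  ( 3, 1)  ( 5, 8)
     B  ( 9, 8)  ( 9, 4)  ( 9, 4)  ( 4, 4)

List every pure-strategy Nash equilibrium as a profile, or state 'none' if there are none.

(A,P): NE
(A,Q): not NE [P1→B gives 9>6; P2→P gives 10>4]
(A,R): not NE [P1→B gives 9>3; P2→P gives 10>1]
(A,S): not NE [P2→P gives 10>8]
(B,P): not NE [P1→A gives 10>9]
(B,Q): not NE [P2→P gives 8>4]
(B,R): not NE [P2→P gives 8>4]
(B,S): not NE [P1→A gives 5>4; P2→P gives 8>4]

Nash profiles: (A,P)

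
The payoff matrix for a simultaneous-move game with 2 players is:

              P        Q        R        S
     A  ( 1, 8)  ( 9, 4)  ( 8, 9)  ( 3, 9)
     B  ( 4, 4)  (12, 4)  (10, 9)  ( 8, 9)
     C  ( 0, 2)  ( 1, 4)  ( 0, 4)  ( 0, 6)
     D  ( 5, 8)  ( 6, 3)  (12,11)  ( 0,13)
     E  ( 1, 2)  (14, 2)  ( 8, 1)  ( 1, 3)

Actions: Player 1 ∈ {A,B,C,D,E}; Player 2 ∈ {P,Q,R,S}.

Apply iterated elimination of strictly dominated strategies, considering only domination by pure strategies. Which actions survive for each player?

Survivors P1:{B,D} P2:{R,S}

P1 drop A (B beats it: P:4>1 Q:12>9 R:10>8 S:8>3)
P1 drop C (B beats it: P:4>0 Q:12>1 R:10>0 S:8>0)
P2 drop P (S beats it: B:9>4 D:13>8 E:3>2)
P2 drop Q (S beats it: B:9>4 D:13>3 E:3>2)
P1 drop E (B beats it: R:10>8 S:8>1)
P1→{B,D} P2→{R,S}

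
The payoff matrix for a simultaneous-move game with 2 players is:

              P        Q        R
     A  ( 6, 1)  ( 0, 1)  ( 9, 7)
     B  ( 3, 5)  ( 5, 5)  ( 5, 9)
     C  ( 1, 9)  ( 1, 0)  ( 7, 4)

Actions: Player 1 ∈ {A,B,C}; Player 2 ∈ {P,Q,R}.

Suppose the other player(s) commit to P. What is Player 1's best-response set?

u_1(A vs P) = 6
u_1(B vs P) = 3
u_1(C vs P) = 1
max payoff 6 at {A}

BR_1 = {A}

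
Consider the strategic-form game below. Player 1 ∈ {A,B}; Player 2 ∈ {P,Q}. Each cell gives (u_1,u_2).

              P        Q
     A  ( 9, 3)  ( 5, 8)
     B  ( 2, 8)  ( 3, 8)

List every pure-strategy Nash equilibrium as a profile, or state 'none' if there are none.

(A,P): not NE [P2→Q gives 8>3]
(A,Q): NE
(B,P): not NE [P1→A gives 9>2]
(B,Q): not NE [P1→A gives 5>3]

NE set: (A,Q)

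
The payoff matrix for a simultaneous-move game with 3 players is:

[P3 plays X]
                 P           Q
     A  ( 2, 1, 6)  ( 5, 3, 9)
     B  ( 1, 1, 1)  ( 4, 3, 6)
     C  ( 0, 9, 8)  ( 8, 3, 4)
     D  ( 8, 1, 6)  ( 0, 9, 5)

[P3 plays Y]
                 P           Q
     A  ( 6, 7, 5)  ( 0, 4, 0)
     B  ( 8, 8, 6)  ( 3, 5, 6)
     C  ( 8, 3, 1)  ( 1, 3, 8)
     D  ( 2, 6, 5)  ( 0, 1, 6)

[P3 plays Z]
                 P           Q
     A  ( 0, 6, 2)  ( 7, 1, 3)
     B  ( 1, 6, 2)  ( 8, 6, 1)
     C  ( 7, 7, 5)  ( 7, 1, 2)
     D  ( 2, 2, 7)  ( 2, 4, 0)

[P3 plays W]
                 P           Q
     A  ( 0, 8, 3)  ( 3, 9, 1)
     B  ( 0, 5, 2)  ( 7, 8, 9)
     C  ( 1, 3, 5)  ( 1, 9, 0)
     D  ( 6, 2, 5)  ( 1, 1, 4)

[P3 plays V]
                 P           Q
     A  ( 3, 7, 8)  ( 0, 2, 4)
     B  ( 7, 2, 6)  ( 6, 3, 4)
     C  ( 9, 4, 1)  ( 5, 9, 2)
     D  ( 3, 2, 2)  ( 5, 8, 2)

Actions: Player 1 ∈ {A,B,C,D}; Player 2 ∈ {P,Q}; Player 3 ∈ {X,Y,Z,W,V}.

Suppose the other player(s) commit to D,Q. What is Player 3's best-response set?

BR_3 = {Y}

u_3(X vs D,Q) = 5
u_3(Y vs D,Q) = 6
u_3(Z vs D,Q) = 0
u_3(W vs D,Q) = 4
u_3(V vs D,Q) = 2
max payoff 6 at {Y}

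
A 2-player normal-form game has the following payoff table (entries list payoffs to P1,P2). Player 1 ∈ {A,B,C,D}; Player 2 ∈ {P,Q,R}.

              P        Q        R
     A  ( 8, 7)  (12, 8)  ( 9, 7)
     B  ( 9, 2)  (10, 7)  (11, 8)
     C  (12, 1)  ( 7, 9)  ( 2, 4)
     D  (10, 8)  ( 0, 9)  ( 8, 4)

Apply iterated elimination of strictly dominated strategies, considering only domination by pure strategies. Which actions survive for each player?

P2 drop P (Q beats it: A:8>7 B:7>2 C:9>1 D:9>8)
P1 drop C (A beats it: Q:12>7 R:9>2)
P1 drop D (A beats it: Q:12>0 R:9>8)
P1→{A,B} P2→{Q,R}

IESDS → P1:{A,B} P2:{Q,R}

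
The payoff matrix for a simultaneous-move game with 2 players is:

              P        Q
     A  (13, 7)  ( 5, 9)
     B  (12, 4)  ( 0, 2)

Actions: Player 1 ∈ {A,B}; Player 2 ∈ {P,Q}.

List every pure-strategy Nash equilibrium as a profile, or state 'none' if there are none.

Nash profiles: (A,Q)

(A,P): not NE [P2→Q gives 9>7]
(A,Q): NE
(B,P): not NE [P1→A gives 13>12]
(B,Q): not NE [P1→A gives 5>0; P2→P gives 4>2]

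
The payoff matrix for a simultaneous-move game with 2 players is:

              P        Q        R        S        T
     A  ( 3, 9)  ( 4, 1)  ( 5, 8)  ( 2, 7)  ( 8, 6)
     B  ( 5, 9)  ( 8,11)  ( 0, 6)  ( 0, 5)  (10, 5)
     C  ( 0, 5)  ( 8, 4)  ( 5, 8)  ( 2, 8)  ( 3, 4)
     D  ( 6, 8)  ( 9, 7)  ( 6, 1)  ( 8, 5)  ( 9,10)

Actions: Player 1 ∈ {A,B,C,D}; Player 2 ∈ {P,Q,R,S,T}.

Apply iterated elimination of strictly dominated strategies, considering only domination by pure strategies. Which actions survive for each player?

Survivors P1:{B,D} P2:{P,Q,T}

P1 drop A (D beats it: P:6>3 Q:9>4 R:6>5 S:8>2 T:9>8)
P1 drop C (D beats it: P:6>0 Q:9>8 R:6>5 S:8>2 T:9>3)
P2 drop R (P beats it: B:9>6 D:8>1)
P2 drop S (P beats it: B:9>5 D:8>5)
P1→{B,D} P2→{P,Q,T}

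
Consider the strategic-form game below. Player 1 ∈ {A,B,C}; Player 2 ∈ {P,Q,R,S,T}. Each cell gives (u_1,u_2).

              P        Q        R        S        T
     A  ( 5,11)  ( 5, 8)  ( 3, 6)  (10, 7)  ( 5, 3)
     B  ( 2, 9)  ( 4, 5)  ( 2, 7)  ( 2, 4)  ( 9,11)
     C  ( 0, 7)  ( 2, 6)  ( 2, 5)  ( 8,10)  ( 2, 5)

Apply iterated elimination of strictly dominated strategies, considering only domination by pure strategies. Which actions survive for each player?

P1 drop C (A beats it: P:5>0 Q:5>2 R:3>2 S:10>8 T:5>2)
P2 drop Q (P beats it: A:11>8 B:9>5)
P2 drop R (P beats it: A:11>6 B:9>7)
P2 drop S (P beats it: A:11>7 B:9>4)
P1→{A,B} P2→{P,T}

IESDS → P1:{A,B} P2:{P,T}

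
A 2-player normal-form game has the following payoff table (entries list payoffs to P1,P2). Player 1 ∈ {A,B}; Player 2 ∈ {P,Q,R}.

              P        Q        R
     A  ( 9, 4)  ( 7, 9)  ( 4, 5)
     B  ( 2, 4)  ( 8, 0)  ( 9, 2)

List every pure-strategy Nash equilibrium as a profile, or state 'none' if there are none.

(A,P): not NE [P2→Q gives 9>4]
(A,Q): not NE [P1→B gives 8>7]
(A,R): not NE [P1→B gives 9>4; P2→Q gives 9>5]
(B,P): not NE [P1→A gives 9>2]
(B,Q): not NE [P2→P gives 4>0]
(B,R): not NE [P2→P gives 4>2]

PSNE: ∅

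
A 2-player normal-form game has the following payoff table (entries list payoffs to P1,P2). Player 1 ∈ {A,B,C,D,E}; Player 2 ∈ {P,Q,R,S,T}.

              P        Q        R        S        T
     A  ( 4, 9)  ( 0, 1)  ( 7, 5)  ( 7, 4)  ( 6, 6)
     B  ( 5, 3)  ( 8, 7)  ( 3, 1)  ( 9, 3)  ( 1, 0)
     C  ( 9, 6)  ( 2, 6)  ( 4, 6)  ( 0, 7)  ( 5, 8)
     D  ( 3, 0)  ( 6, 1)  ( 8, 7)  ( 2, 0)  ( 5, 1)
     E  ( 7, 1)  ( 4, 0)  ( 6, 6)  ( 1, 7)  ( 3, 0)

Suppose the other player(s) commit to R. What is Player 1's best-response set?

u_1(A vs R) = 7
u_1(B vs R) = 3
u_1(C vs R) = 4
u_1(D vs R) = 8
u_1(E vs R) = 6
max payoff 8 at {D}

BR_1 = {D}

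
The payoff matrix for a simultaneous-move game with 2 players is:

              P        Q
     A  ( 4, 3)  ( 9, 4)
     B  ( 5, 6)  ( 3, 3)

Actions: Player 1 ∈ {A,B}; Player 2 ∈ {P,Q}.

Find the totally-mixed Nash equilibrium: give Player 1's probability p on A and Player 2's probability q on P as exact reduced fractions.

(p,q) = (3/4, 6/7)

P1 indiff ⇒ q·4+(1-q)·9 = q·5+(1-q)·3 ⇒ q(-1) = (1-q)(-6) ⇒ q = 6/7
P2 indiff ⇒ p·3+(1-p)·6 = p·4+(1-p)·3 ⇒ p(-1) = (1-p)(-3) ⇒ p = 3/4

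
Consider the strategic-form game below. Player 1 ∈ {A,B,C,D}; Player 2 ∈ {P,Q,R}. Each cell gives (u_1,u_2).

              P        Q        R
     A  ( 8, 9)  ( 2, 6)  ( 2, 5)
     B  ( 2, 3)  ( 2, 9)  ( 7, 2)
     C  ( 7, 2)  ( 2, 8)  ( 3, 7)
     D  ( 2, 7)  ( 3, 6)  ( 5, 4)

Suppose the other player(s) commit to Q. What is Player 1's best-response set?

argmax u_1 = {D}

u_1(A vs Q) = 2
u_1(B vs Q) = 2
u_1(C vs Q) = 2
u_1(D vs Q) = 3
max payoff 3 at {D}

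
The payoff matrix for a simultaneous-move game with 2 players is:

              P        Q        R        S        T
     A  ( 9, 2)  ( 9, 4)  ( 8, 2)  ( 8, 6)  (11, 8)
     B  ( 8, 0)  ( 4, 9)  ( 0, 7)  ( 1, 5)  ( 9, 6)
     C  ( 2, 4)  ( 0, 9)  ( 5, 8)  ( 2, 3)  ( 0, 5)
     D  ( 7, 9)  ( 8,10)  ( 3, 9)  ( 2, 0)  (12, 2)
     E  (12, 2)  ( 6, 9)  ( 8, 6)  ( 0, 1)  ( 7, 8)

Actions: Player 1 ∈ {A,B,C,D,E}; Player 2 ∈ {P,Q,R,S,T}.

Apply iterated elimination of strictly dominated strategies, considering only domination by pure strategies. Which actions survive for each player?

Remaining: P1:{A,D} P2:{Q,T}

P1 drop B (A beats it: P:9>8 Q:9>4 R:8>0 S:8>1 T:11>9)
P1 drop C (A beats it: P:9>2 Q:9>0 R:8>5 S:8>2 T:11>0)
P2 drop P (Q beats it: A:4>2 D:10>9 E:9>2)
P2 drop R (Q beats it: A:4>2 D:10>9 E:9>6)
P1 drop E (A beats it: Q:9>6 S:8>0 T:11>7)
P2 drop S (T beats it: A:8>6 D:2>0)
P1→{A,D} P2→{Q,T}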